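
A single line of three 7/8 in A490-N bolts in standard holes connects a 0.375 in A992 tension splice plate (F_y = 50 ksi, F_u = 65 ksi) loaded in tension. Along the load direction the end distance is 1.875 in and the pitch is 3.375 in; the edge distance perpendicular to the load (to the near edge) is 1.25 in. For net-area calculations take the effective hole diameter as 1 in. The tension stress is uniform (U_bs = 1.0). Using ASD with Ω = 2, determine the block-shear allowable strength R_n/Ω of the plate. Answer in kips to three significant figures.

53.9 kips

Shear plane L_v = 1.875 + 2·3.375 = 8.625 in; A_gv = 8.625 × 0.375 = 3.234 in².
A_nv = (8.625 − 2.5·1) × 0.375 = 2.297 in².
A_nt = (1.25 − 0.5·1) × 0.375 = 0.2812 in².
0.6 F_u A_nv = 89.58 kips; 0.6 F_y A_gv = 97.03 kips → shear rupture governs the shear term.
R_n = 89.58 + 1.0 × 65 × 0.2812 = 107.9 kips.
Allowable strength R_n/Ω = 107.9 / 2 = 53.9 kips.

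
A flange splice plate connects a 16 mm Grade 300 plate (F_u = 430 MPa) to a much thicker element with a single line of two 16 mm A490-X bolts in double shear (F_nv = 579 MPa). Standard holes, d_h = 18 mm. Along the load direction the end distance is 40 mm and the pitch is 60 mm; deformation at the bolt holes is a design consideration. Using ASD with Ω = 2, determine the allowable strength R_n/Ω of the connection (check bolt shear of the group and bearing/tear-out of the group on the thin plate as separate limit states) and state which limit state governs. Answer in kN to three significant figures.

233 kN (bolt shear governs)

Bolt shear: A_b = π·16²/4 = 201.1 mm²; R_n = 579 × 201.1 × 2 × 2 / 1000 = 465.7 kN → 465.7 / 2 = 233 kN.
Bearing (1.2 l_c t F_u ≤ 2.4 d t F_u): upper limit = 2.4·16·16·430 / 1000 = 264.2 kN.
  Edge l_c = 40 − 18/2 = 31 → r_n = 255.9 kN; interior l_c = 60 − 18 = 42 → r_n = 264.2 kN.
  R_n,bearing = 1·255.9 + 1·264.2 = 520.1 kN → 520.1 / 2 = 260 kN.
Bolt shear governs: 233 kN.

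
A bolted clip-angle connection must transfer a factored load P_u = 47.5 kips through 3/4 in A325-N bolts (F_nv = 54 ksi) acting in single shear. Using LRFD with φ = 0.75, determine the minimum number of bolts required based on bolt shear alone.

A_b = π·0.75²/4 = 0.4418 in².
Per-bolt design strength φR_n = 0.75 × 54 × 0.4418 × 1 = 17.89 kips.
n ≥ 47.5 / 17.89 = 2.655 → use 3 bolts.

3 bolts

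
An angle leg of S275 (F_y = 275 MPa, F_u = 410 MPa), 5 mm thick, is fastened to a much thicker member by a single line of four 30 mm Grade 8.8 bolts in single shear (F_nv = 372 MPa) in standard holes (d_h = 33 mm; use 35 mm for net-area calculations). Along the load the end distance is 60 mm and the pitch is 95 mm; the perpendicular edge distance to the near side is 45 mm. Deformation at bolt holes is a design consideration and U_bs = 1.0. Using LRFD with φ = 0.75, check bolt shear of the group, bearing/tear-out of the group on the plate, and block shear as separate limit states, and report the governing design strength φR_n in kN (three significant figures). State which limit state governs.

248 kN (block shear governs)

Bolt shear: A_b = π·30²/4 = 706.9 mm²; R_n = 372 × 706.9 × 4 × 1 / 1000 = 1052 kN → 0.75 × 1052 = 789 kN.
Bearing: edge l_c = 43.5, r_n = 107 kN; interior l_c = 62, r_n = 147.6 kN; R_n = 107 + 3·147.6 = 549.8 kN → 412 kN.
Block shear: A_gv = 1725, A_nv = 1112, A_nt = 137.5 mm²; R_n = min(0.6F_uA_nv, 0.6F_yA_gv) + U_bs·F_u·A_nt = 330.1 kN → 248 kN.
Block shear governs: 248 kN.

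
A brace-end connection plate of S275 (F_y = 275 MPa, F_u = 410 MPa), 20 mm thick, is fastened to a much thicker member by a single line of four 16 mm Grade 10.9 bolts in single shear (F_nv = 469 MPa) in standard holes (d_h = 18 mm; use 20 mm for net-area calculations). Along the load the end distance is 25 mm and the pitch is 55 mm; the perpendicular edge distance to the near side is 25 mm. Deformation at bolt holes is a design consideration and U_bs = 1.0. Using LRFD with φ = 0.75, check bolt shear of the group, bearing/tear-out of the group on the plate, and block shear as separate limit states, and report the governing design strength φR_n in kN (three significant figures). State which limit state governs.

283 kN (bolt shear governs)

Bolt shear: A_b = π·16²/4 = 201.1 mm²; R_n = 469 × 201.1 × 4 × 1 / 1000 = 377.2 kN → 0.75 × 377.2 = 283 kN.
Bearing: edge l_c = 16, r_n = 157.4 kN; interior l_c = 37, r_n = 314.9 kN; R_n = 157.4 + 3·314.9 = 1102 kN → 827 kN.
Block shear: A_gv = 3800, A_nv = 2400, A_nt = 300 mm²; R_n = min(0.6F_uA_nv, 0.6F_yA_gv) + U_bs·F_u·A_nt = 713.4 kN → 535 kN.
Bolt shear governs: 283 kN.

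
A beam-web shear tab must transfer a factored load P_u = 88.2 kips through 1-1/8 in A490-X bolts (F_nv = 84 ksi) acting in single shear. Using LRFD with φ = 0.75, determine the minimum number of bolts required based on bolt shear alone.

A_b = π·1.125²/4 = 0.994 in².
Per-bolt design strength φR_n = 0.75 × 84 × 0.994 × 1 = 62.62 kips.
n ≥ 88.2 / 62.62 = 1.408 → use 2 bolts.

2 bolts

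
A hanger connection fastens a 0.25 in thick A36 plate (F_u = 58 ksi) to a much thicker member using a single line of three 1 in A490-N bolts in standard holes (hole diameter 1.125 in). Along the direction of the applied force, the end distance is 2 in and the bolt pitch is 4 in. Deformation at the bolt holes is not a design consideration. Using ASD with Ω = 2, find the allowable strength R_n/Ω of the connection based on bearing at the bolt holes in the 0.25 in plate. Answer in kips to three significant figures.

59.1 kips

Per bolt r_n = 1.5 l_c t F_u ≤ 3.0 d t F_u; upper limit = 3.0 × 1 × 0.25 × 58 = 43.5 kips.
Edge bolt: l_c = 2 − 1.125/2 = 1.438 in → 1.5 × 1.438 × 0.25 × 58 = 31.27 → r_n = 31.27 kips.
Interior bolts: l_c = 4 − 1.125 = 2.875 in → 1.5 × 2.875 × 0.25 × 58 = 62.53 → r_n = 43.5 kips.
R_n = 1 × 31.27 + 2 × 43.5 = 118.3 kips.
Allowable strength R_n/Ω = 118.3 / 2 = 59.1 kips.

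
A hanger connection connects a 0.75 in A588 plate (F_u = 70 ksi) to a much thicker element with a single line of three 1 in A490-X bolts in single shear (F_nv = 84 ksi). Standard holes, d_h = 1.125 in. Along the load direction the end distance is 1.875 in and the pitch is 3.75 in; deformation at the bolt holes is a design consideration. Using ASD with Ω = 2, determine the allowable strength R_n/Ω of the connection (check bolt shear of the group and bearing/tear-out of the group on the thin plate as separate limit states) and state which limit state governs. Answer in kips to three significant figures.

Bolt shear: A_b = π·1²/4 = 0.7854 in²; R_n = 84 × 0.7854 × 3 × 1 = 197.9 kips → 197.9 / 2 = 99 kips.
Bearing (1.2 l_c t F_u ≤ 2.4 d t F_u): upper limit = 2.4·1·0.75·70 = 126 kips.
  Edge l_c = 1.875 − 1.125/2 = 1.312 → r_n = 82.69 kips; interior l_c = 3.75 − 1.125 = 2.625 → r_n = 126 kips.
  R_n,bearing = 1·82.69 + 2·126 = 334.7 kips → 334.7 / 2 = 167 kips.
Bolt shear governs: 99 kips.

99 kips (bolt shear governs)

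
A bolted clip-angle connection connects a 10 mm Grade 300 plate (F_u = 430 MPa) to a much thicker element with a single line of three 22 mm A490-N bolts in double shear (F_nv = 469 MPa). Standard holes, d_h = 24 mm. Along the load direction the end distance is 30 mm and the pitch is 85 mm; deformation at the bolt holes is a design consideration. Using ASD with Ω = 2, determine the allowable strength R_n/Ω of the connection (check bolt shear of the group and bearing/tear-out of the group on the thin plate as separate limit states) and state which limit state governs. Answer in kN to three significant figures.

273 kN (bearing governs)

Bolt shear: A_b = π·22²/4 = 380.1 mm²; R_n = 469 × 380.1 × 3 × 2 / 1000 = 1070 kN → 1070 / 2 = 535 kN.
Bearing (1.2 l_c t F_u ≤ 2.4 d t F_u): upper limit = 2.4·22·10·430 / 1000 = 227 kN.
  Edge l_c = 30 − 24/2 = 18 → r_n = 92.88 kN; interior l_c = 85 − 24 = 61 → r_n = 227 kN.
  R_n,bearing = 1·92.88 + 2·227 = 547 kN → 547 / 2 = 273 kN.
Bearing governs: 273 kN.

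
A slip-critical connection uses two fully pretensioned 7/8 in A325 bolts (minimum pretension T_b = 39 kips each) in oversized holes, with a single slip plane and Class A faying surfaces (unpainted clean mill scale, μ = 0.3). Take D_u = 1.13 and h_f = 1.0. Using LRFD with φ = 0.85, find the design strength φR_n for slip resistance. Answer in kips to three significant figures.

22.5 kips

R_n = μ · D_u · h_f · T_b · n_s · n_b = 0.3 × 1.13 × 1.0 × 39 × 1 × 2 = 26.44 kips.
Design strength φR_n = 0.85 × 26.44 = 22.5 kips.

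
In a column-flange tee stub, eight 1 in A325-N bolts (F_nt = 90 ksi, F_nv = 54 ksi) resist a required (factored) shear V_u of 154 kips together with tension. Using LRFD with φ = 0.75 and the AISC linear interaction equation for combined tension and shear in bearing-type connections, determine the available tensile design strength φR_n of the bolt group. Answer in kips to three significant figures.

A_b = π·1²/4 = 0.7854 in²; f_rv = 154 / (8 × 0.7854) = 24.51 ksi.
F'_nt = 1.3 F_nt − (F_nt / φF_nv) f_rv = 1.3·90 − (90/(0.75·54))·24.51 = 62.53 ksi, capped at F_nt → F'_nt = 62.53 ksi.
R_n = F'_nt · A_b · n = 62.53 × 0.7854 × 8 = 392.9 kips.
Design strength φR_n = 0.75 × 392.9 = 295 kips.

295 kips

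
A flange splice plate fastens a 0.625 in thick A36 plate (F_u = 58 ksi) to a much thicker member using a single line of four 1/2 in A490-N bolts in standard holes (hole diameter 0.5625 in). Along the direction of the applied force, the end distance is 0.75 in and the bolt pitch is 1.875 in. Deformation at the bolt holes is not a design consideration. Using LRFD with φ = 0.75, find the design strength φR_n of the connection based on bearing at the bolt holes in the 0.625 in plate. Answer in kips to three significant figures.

141 kips

Per bolt r_n = 1.5 l_c t F_u ≤ 3.0 d t F_u; upper limit = 3.0 × 0.5 × 0.625 × 58 = 54.38 kips.
Edge bolt: l_c = 0.75 − 0.5625/2 = 0.4688 in → 1.5 × 0.4688 × 0.625 × 58 = 25.49 → r_n = 25.49 kips.
Interior bolts: l_c = 1.875 − 0.5625 = 1.312 in → 1.5 × 1.312 × 0.625 × 58 = 71.37 → r_n = 54.38 kips.
R_n = 1 × 25.49 + 3 × 54.38 = 188.6 kips.
Design strength φR_n = 0.75 × 188.6 = 141 kips.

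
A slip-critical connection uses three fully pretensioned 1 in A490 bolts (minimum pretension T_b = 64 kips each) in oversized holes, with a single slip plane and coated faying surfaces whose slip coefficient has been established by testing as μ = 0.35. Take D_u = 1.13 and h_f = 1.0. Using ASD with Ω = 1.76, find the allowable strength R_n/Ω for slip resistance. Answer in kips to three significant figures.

R_n = μ · D_u · h_f · T_b · n_s · n_b = 0.35 × 1.13 × 1.0 × 64 × 1 × 3 = 75.94 kips.
Allowable strength R_n/Ω = 75.94 / 1.76 = 43.1 kips.

43.1 kips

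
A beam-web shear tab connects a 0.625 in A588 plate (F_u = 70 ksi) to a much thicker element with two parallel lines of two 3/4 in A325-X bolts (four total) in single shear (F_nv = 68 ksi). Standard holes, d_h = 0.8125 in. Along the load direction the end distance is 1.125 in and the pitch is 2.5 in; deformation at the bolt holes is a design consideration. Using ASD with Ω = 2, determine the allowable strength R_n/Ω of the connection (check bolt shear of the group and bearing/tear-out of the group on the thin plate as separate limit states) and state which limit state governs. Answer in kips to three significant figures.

60.1 kips (bolt shear governs)

Bolt shear: A_b = π·0.75²/4 = 0.4418 in²; R_n = 68 × 0.4418 × 4 × 1 = 120.2 kips → 120.2 / 2 = 60.1 kips.
Bearing (1.2 l_c t F_u ≤ 2.4 d t F_u): upper limit = 2.4·0.75·0.625·70 = 78.75 kips.
  Edge l_c = 1.125 − 0.8125/2 = 0.7188 → r_n = 37.73 kips; interior l_c = 2.5 − 0.8125 = 1.688 → r_n = 78.75 kips.
  R_n,bearing = 2·37.73 + 2·78.75 = 233 kips → 233 / 2 = 116 kips.
Bolt shear governs: 60.1 kips.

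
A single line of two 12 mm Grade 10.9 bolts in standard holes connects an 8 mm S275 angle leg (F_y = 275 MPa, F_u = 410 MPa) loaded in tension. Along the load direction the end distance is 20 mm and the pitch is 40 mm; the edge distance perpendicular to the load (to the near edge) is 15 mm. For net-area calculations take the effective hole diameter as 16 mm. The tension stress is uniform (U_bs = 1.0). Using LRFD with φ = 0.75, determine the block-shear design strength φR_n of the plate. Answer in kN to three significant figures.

70.4 kN

Shear plane L_v = 20 + 1·40 = 60 mm; A_gv = 60 × 8 = 480 mm².
A_nv = (60 − 1.5·16) × 8 = 288 mm².
A_nt = (15 − 0.5·16) × 8 = 56 mm².
0.6 F_u A_nv = 70.85 kN; 0.6 F_y A_gv = 79.2 kN → shear rupture governs the shear term.
R_n = 70.85 + 1.0 × 410 × 56 / 1000 = 93.81 kN.
Design strength φR_n = 0.75 × 93.81 = 70.4 kN.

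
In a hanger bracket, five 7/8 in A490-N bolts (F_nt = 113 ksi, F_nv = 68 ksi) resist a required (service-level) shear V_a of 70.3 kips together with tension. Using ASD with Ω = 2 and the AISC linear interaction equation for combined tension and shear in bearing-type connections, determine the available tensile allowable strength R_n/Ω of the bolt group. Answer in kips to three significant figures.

A_b = π·0.875²/4 = 0.6013 in²; f_rv = 70.3 / (5 × 0.6013) = 23.38 ksi.
F'_nt = 1.3 F_nt − (Ω F_nt / F_nv) f_rv = 1.3·113 − (2·113/68)·23.38 = 69.19 ksi, capped at F_nt → F'_nt = 69.19 ksi.
R_n = F'_nt · A_b · n = 69.19 × 0.6013 × 5 = 208 kips.
Allowable strength R_n/Ω = 208 / 2 = 104 kips.

104 kips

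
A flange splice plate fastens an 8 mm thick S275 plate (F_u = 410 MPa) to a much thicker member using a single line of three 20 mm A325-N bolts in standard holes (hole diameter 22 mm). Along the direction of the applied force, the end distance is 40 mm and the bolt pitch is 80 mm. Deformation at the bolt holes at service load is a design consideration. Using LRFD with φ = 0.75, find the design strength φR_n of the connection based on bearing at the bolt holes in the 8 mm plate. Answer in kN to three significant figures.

322 kN

Per bolt r_n = 1.2 l_c t F_u ≤ 2.4 d t F_u; upper limit = 2.4 × 20 × 8 × 410 / 1000 = 157.4 kN.
Edge bolt: l_c = 40 − 22/2 = 29 mm → 1.2 × 29 × 8 × 410 / 1000 = 114.1 → r_n = 114.1 kN.
Interior bolts: l_c = 80 − 22 = 58 mm → 1.2 × 58 × 8 × 410 / 1000 = 228.3 → r_n = 157.4 kN.
R_n = 1 × 114.1 + 2 × 157.4 = 429 kN.
Design strength φR_n = 0.75 × 429 = 322 kN.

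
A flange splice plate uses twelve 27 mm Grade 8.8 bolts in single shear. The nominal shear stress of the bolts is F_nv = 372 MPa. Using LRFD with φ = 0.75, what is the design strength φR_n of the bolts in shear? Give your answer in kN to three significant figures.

1920 kN

A_b = π × 27² / 4 = 572.6 mm².
R_n = F_nv · A_b · n · n_s = 372 × 572.6 × 12 × 1 / 1000 = 2556 kN.
Design strength φR_n = 0.75 × 2556 = 1920 kN.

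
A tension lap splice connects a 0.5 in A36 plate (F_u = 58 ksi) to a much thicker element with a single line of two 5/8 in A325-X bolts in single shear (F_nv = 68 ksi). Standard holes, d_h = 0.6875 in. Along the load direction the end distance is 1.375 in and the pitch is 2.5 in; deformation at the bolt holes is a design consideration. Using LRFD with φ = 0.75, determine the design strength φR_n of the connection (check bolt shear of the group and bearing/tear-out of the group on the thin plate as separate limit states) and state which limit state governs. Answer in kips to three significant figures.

Bolt shear: A_b = π·0.625²/4 = 0.3068 in²; R_n = 68 × 0.3068 × 2 × 1 = 41.72 kips → 0.75 × 41.72 = 31.3 kips.
Bearing (1.2 l_c t F_u ≤ 2.4 d t F_u): upper limit = 2.4·0.625·0.5·58 = 43.5 kips.
  Edge l_c = 1.375 − 0.6875/2 = 1.031 → r_n = 35.89 kips; interior l_c = 2.5 − 0.6875 = 1.812 → r_n = 43.5 kips.
  R_n,bearing = 1·35.89 + 1·43.5 = 79.39 kips → 0.75 × 79.39 = 59.5 kips.
Bolt shear governs: 31.3 kips.

31.3 kips (bolt shear governs)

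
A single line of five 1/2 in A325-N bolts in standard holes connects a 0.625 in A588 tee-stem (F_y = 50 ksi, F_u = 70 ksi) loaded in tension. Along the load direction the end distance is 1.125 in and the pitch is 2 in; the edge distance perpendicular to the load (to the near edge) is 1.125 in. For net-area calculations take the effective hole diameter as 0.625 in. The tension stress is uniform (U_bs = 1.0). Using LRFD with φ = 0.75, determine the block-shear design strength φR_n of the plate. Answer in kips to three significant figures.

Shear plane L_v = 1.125 + 4·2 = 9.125 in; A_gv = 9.125 × 0.625 = 5.703 in².
A_nv = (9.125 − 4.5·0.625) × 0.625 = 3.945 in².
A_nt = (1.125 − 0.5·0.625) × 0.625 = 0.5078 in².
0.6 F_u A_nv = 165.7 kips; 0.6 F_y A_gv = 171.1 kips → shear rupture governs the shear term.
R_n = 165.7 + 1.0 × 70 × 0.5078 = 201.2 kips.
Design strength φR_n = 0.75 × 201.2 = 151 kips.

151 kips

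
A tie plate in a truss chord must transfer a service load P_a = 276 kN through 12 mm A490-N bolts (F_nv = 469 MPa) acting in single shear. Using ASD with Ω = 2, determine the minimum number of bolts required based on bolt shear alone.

A_b = π·12²/4 = 113.1 mm².
Per-bolt allowable strength R_n/Ω = 469 × 113.1 × 1 / 1000 / 2 = 26.52 kN.
n ≥ 276 / 26.52 = 10.41 → use 11 bolts.

11 bolts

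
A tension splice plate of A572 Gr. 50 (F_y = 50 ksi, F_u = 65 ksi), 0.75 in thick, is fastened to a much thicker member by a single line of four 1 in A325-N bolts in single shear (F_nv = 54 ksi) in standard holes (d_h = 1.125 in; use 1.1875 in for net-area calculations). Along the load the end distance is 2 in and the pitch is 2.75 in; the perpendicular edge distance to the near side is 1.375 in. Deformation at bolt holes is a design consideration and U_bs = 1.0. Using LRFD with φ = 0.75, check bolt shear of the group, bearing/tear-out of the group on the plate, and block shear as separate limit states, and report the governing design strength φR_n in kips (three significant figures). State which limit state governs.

Bolt shear: A_b = π·1²/4 = 0.7854 in²; R_n = 54 × 0.7854 × 4 × 1 = 169.6 kips → 0.75 × 169.6 = 127 kips.
Bearing: edge l_c = 1.438, r_n = 84.09 kips; interior l_c = 1.625, r_n = 95.06 kips; R_n = 84.09 + 3·95.06 = 369.3 kips → 277 kips.
Block shear: A_gv = 7.688, A_nv = 4.57, A_nt = 0.5859 in²; R_n = min(0.6F_uA_nv, 0.6F_yA_gv) + U_bs·F_u·A_nt = 216.3 kips → 162 kips.
Bolt shear governs: 127 kips.

127 kips (bolt shear governs)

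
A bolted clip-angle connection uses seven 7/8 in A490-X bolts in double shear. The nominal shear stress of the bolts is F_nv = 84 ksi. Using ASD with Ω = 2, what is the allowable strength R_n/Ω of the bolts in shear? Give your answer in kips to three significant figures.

A_b = π × 0.875² / 4 = 0.6013 in².
R_n = F_nv · A_b · n · n_s = 84 × 0.6013 × 7 × 2 = 707.2 kips.
Allowable strength R_n/Ω = 707.2 / 2 = 354 kips.

354 kips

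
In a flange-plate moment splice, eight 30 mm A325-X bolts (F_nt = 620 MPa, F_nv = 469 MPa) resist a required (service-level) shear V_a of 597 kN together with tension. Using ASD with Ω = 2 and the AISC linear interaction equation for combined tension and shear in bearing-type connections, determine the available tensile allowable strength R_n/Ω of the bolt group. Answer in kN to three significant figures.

A_b = π·30²/4 = 706.9 mm²; f_rv = 597 × 1000 / (8 × 706.9) = 105.6 MPa.
F'_nt = 1.3 F_nt − (Ω F_nt / F_nv) f_rv = 1.3·620 − (2·620/469)·105.6 = 526.9 MPa, capped at F_nt → F'_nt = 526.9 MPa.
R_n = F'_nt · A_b · n = 526.9 × 706.9 × 8 / 1000 = 2979 kN.
Allowable strength R_n/Ω = 2979 / 2 = 1490 kN.

1490 kN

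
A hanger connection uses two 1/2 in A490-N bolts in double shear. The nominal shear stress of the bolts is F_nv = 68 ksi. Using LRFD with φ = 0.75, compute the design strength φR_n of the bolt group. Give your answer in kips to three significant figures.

A_b = π × 0.5² / 4 = 0.1963 in².
R_n = F_nv · A_b · n · n_s = 68 × 0.1963 × 2 × 2 = 53.41 kips.
Design strength φR_n = 0.75 × 53.41 = 40.1 kips.

40.1 kips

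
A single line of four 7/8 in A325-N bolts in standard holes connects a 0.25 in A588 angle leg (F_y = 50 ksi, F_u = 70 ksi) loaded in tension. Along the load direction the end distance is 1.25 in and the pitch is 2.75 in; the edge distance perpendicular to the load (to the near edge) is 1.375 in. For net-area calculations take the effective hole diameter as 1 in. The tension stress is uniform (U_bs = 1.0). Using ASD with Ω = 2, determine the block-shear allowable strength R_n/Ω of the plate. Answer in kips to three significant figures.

39.2 kips

Shear plane L_v = 1.25 + 3·2.75 = 9.5 in; A_gv = 9.5 × 0.25 = 2.375 in².
A_nv = (9.5 − 3.5·1) × 0.25 = 1.5 in².
A_nt = (1.375 − 0.5·1) × 0.25 = 0.2188 in².
0.6 F_u A_nv = 63 kips; 0.6 F_y A_gv = 71.25 kips → shear rupture governs the shear term.
R_n = 63 + 1.0 × 70 × 0.2188 = 78.31 kips.
Allowable strength R_n/Ω = 78.31 / 2 = 39.2 kips.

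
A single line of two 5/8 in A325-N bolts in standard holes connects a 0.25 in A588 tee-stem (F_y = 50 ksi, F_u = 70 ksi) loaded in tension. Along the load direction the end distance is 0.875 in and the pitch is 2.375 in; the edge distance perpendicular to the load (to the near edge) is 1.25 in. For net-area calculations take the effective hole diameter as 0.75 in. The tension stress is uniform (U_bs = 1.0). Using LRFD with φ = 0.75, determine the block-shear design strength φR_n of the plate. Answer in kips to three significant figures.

Shear plane L_v = 0.875 + 1·2.375 = 3.25 in; A_gv = 3.25 × 0.25 = 0.8125 in².
A_nv = (3.25 − 1.5·0.75) × 0.25 = 0.5312 in².
A_nt = (1.25 − 0.5·0.75) × 0.25 = 0.2188 in².
0.6 F_u A_nv = 22.31 kips; 0.6 F_y A_gv = 24.38 kips → shear rupture governs the shear term.
R_n = 22.31 + 1.0 × 70 × 0.2188 = 37.62 kips.
Design strength φR_n = 0.75 × 37.62 = 28.2 kips.

28.2 kips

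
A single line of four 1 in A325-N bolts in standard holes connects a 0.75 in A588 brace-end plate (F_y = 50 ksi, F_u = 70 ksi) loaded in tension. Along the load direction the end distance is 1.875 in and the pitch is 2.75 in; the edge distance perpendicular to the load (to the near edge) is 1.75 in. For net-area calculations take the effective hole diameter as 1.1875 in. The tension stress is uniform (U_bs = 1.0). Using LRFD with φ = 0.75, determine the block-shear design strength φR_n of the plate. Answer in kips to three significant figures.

Shear plane L_v = 1.875 + 3·2.75 = 10.12 in; A_gv = 10.12 × 0.75 = 7.594 in².
A_nv = (10.12 − 3.5·1.1875) × 0.75 = 4.477 in².
A_nt = (1.75 − 0.5·1.1875) × 0.75 = 0.8672 in².
0.6 F_u A_nv = 188 kips; 0.6 F_y A_gv = 227.8 kips → shear rupture governs the shear term.
R_n = 188 + 1.0 × 70 × 0.8672 = 248.7 kips.
Design strength φR_n = 0.75 × 248.7 = 187 kips.

187 kips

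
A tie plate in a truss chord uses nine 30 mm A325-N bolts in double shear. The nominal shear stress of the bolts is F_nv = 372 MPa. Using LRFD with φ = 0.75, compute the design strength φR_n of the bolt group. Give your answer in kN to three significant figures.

A_b = π × 30² / 4 = 706.9 mm².
R_n = F_nv · A_b · n · n_s = 372 × 706.9 × 9 × 2 / 1000 = 4733 kN.
Design strength φR_n = 0.75 × 4733 = 3550 kN.

3550 kN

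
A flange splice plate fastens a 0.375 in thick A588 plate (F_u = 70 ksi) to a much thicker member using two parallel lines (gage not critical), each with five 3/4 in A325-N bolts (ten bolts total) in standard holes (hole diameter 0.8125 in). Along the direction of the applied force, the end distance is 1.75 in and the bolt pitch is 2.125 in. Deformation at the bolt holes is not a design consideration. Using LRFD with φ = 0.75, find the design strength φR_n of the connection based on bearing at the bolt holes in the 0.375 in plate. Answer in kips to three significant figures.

389 kips

Per bolt r_n = 1.5 l_c t F_u ≤ 3.0 d t F_u; upper limit = 3.0 × 0.75 × 0.375 × 70 = 59.06 kips.
Edge bolt: l_c = 1.75 − 0.8125/2 = 1.344 in → 1.5 × 1.344 × 0.375 × 70 = 52.91 → r_n = 52.91 kips.
Interior bolts: l_c = 2.125 − 0.8125 = 1.312 in → 1.5 × 1.312 × 0.375 × 70 = 51.68 → r_n = 51.68 kips.
R_n = 2 × 52.91 + 8 × 51.68 = 519.3 kips.
Design strength φR_n = 0.75 × 519.3 = 389 kips.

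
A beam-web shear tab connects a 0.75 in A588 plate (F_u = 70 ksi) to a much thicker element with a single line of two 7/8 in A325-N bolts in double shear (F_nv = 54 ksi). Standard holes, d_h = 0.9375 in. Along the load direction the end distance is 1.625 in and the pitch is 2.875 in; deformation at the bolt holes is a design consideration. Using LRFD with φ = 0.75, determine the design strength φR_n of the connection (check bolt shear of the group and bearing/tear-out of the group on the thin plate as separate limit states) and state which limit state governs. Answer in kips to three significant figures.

97.4 kips (bolt shear governs)

Bolt shear: A_b = π·0.875²/4 = 0.6013 in²; R_n = 54 × 0.6013 × 2 × 2 = 129.9 kips → 0.75 × 129.9 = 97.4 kips.
Bearing (1.2 l_c t F_u ≤ 2.4 d t F_u): upper limit = 2.4·0.875·0.75·70 = 110.3 kips.
  Edge l_c = 1.625 − 0.9375/2 = 1.156 → r_n = 72.84 kips; interior l_c = 2.875 − 0.9375 = 1.938 → r_n = 110.3 kips.
  R_n,bearing = 1·72.84 + 1·110.3 = 183.1 kips → 0.75 × 183.1 = 137 kips.
Bolt shear governs: 97.4 kips.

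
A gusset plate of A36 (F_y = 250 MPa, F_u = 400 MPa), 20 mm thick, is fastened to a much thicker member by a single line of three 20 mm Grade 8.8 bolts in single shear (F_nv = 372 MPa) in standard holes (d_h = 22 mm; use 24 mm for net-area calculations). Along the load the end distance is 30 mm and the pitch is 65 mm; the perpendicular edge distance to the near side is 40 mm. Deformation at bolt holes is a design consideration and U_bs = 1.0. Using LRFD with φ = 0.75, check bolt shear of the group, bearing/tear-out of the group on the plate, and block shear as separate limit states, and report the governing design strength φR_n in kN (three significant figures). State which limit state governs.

Bolt shear: A_b = π·20²/4 = 314.2 mm²; R_n = 372 × 314.2 × 3 × 1 / 1000 = 350.6 kN → 0.75 × 350.6 = 263 kN.
Bearing: edge l_c = 19, r_n = 182.4 kN; interior l_c = 43, r_n = 384 kN; R_n = 182.4 + 2·384 = 950.4 kN → 713 kN.
Block shear: A_gv = 3200, A_nv = 2000, A_nt = 560 mm²; R_n = min(0.6F_uA_nv, 0.6F_yA_gv) + U_bs·F_u·A_nt = 704 kN → 528 kN.
Bolt shear governs: 263 kN.

263 kN (bolt shear governs)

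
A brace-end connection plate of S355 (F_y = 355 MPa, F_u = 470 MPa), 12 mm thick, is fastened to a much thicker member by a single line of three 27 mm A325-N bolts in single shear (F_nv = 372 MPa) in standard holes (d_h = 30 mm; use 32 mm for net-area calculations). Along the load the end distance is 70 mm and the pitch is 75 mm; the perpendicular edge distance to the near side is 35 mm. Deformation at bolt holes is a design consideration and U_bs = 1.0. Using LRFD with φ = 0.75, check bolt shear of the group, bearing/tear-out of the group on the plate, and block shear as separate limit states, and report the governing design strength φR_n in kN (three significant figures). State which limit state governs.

Bolt shear: A_b = π·27²/4 = 572.6 mm²; R_n = 372 × 572.6 × 3 × 1 / 1000 = 639 kN → 0.75 × 639 = 479 kN.
Bearing: edge l_c = 55, r_n = 365.5 kN; interior l_c = 45, r_n = 304.6 kN; R_n = 365.5 + 2·304.6 = 974.6 kN → 731 kN.
Block shear: A_gv = 2640, A_nv = 1680, A_nt = 228 mm²; R_n = min(0.6F_uA_nv, 0.6F_yA_gv) + U_bs·F_u·A_nt = 580.9 kN → 436 kN.
Block shear governs: 436 kN.

436 kN (block shear governs)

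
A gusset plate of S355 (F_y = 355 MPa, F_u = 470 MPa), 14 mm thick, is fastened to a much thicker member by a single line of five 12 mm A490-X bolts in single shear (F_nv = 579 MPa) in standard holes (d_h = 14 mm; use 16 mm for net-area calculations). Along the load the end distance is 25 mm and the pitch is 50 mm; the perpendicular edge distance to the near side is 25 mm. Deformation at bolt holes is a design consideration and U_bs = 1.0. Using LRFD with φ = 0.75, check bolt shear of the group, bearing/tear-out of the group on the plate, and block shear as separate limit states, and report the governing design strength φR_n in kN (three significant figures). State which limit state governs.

Bolt shear: A_b = π·12²/4 = 113.1 mm²; R_n = 579 × 113.1 × 5 × 1 / 1000 = 327.4 kN → 0.75 × 327.4 = 246 kN.
Bearing: edge l_c = 18, r_n = 142.1 kN; interior l_c = 36, r_n = 189.5 kN; R_n = 142.1 + 4·189.5 = 900.1 kN → 675 kN.
Block shear: A_gv = 3150, A_nv = 2142, A_nt = 238 mm²; R_n = min(0.6F_uA_nv, 0.6F_yA_gv) + U_bs·F_u·A_nt = 715.9 kN → 537 kN.
Bolt shear governs: 246 kN.

246 kN (bolt shear governs)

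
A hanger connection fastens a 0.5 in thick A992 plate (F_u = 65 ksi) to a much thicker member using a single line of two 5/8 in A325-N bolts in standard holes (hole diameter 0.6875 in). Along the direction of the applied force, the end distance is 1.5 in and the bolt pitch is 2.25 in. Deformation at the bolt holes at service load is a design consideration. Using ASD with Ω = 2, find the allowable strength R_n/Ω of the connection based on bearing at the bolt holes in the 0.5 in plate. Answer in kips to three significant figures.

Per bolt r_n = 1.2 l_c t F_u ≤ 2.4 d t F_u; upper limit = 2.4 × 0.625 × 0.5 × 65 = 48.75 kips.
Edge bolt: l_c = 1.5 − 0.6875/2 = 1.156 in → 1.2 × 1.156 × 0.5 × 65 = 45.09 → r_n = 45.09 kips.
Interior bolts: l_c = 2.25 − 0.6875 = 1.562 in → 1.2 × 1.562 × 0.5 × 65 = 60.94 → r_n = 48.75 kips.
R_n = 1 × 45.09 + 1 × 48.75 = 93.84 kips.
Allowable strength R_n/Ω = 93.84 / 2 = 46.9 kips.

46.9 kips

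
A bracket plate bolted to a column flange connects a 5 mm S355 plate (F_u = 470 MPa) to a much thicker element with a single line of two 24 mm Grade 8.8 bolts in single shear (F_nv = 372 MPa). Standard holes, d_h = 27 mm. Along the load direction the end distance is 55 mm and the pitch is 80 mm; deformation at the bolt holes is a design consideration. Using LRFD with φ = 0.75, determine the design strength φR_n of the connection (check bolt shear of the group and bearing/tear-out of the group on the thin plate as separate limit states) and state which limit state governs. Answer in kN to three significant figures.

Bolt shear: A_b = π·24²/4 = 452.4 mm²; R_n = 372 × 452.4 × 2 × 1 / 1000 = 336.6 kN → 0.75 × 336.6 = 252 kN.
Bearing (1.2 l_c t F_u ≤ 2.4 d t F_u): upper limit = 2.4·24·5·470 / 1000 = 135.4 kN.
  Edge l_c = 55 − 27/2 = 41.5 → r_n = 117 kN; interior l_c = 80 − 27 = 53 → r_n = 135.4 kN.
  R_n,bearing = 1·117 + 1·135.4 = 252.4 kN → 0.75 × 252.4 = 189 kN.
Bearing governs: 189 kN.

189 kN (bearing governs)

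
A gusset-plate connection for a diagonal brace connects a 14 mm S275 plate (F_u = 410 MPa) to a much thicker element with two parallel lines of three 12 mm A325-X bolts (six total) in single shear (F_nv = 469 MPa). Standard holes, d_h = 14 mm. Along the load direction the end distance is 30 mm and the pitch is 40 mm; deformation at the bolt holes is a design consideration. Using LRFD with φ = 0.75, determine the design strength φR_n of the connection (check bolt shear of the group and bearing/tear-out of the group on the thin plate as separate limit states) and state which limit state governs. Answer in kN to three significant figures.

239 kN (bolt shear governs)

Bolt shear: A_b = π·12²/4 = 113.1 mm²; R_n = 469 × 113.1 × 6 × 1 / 1000 = 318.3 kN → 0.75 × 318.3 = 239 kN.
Bearing (1.2 l_c t F_u ≤ 2.4 d t F_u): upper limit = 2.4·12·14·410 / 1000 = 165.3 kN.
  Edge l_c = 30 − 14/2 = 23 → r_n = 158.4 kN; interior l_c = 40 − 14 = 26 → r_n = 165.3 kN.
  R_n,bearing = 2·158.4 + 4·165.3 = 978.1 kN → 0.75 × 978.1 = 734 kN.
Bolt shear governs: 239 kN.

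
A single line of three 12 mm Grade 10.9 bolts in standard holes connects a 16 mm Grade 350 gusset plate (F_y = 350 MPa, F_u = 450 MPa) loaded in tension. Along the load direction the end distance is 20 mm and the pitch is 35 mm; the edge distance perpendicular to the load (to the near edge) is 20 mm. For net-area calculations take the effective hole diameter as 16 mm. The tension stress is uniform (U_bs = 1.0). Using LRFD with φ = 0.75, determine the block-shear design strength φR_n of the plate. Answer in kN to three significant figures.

227 kN

Shear plane L_v = 20 + 2·35 = 90 mm; A_gv = 90 × 16 = 1440 mm².
A_nv = (90 − 2.5·16) × 16 = 800 mm².
A_nt = (20 − 0.5·16) × 16 = 192 mm².
0.6 F_u A_nv = 216 kN; 0.6 F_y A_gv = 302.4 kN → shear rupture governs the shear term.
R_n = 216 + 1.0 × 450 × 192 / 1000 = 302.4 kN.
Design strength φR_n = 0.75 × 302.4 = 227 kN.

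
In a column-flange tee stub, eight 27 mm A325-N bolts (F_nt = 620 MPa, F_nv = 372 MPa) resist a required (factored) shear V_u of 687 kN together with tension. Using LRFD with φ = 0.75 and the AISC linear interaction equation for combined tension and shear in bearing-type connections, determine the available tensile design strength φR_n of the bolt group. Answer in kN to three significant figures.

1620 kN

A_b = π·27²/4 = 572.6 mm²; f_rv = 687 × 1000 / (8 × 572.6) = 150 MPa.
F'_nt = 1.3 F_nt − (F_nt / φF_nv) f_rv = 1.3·620 − (620/(0.75·372))·150 = 472.7 MPa, capped at F_nt → F'_nt = 472.7 MPa.
R_n = F'_nt · A_b · n = 472.7 × 572.6 × 8 / 1000 = 2165 kN.
Design strength φR_n = 0.75 × 2165 = 1620 kN.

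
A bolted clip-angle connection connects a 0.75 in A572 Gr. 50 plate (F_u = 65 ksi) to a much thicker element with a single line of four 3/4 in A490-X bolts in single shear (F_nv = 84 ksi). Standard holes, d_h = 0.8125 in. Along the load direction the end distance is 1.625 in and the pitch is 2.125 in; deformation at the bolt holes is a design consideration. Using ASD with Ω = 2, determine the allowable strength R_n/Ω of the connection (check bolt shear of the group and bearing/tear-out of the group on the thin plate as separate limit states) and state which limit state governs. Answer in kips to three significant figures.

Bolt shear: A_b = π·0.75²/4 = 0.4418 in²; R_n = 84 × 0.4418 × 4 × 1 = 148.4 kips → 148.4 / 2 = 74.2 kips.
Bearing (1.2 l_c t F_u ≤ 2.4 d t F_u): upper limit = 2.4·0.75·0.75·65 = 87.75 kips.
  Edge l_c = 1.625 − 0.8125/2 = 1.219 → r_n = 71.3 kips; interior l_c = 2.125 − 0.8125 = 1.312 → r_n = 76.78 kips.
  R_n,bearing = 1·71.3 + 3·76.78 = 301.6 kips → 301.6 / 2 = 151 kips.
Bolt shear governs: 74.2 kips.

74.2 kips (bolt shear governs)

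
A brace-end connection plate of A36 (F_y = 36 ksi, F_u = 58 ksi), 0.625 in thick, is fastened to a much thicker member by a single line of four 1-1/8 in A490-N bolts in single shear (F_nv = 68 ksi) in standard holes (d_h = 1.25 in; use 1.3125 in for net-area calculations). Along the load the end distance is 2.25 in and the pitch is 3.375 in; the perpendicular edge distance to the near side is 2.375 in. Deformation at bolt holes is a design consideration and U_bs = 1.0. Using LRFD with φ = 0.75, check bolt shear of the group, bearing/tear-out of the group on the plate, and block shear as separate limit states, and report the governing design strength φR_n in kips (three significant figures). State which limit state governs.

Bolt shear: A_b = π·1.125²/4 = 0.994 in²; R_n = 68 × 0.994 × 4 × 1 = 270.4 kips → 0.75 × 270.4 = 203 kips.
Bearing: edge l_c = 1.625, r_n = 70.69 kips; interior l_c = 2.125, r_n = 92.44 kips; R_n = 70.69 + 3·92.44 = 348 kips → 261 kips.
Block shear: A_gv = 7.734, A_nv = 4.863, A_nt = 1.074 in²; R_n = min(0.6F_uA_nv, 0.6F_yA_gv) + U_bs·F_u·A_nt = 229.4 kips → 172 kips.
Block shear governs: 172 kips.

172 kips (block shear governs)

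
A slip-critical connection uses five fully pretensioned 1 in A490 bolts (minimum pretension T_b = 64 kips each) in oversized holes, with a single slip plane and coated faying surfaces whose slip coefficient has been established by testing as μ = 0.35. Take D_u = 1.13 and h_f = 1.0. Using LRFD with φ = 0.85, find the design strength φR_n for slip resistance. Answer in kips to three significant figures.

R_n = μ · D_u · h_f · T_b · n_s · n_b = 0.35 × 1.13 × 1.0 × 64 × 1 × 5 = 126.6 kips.
Design strength φR_n = 0.85 × 126.6 = 108 kips.

108 kips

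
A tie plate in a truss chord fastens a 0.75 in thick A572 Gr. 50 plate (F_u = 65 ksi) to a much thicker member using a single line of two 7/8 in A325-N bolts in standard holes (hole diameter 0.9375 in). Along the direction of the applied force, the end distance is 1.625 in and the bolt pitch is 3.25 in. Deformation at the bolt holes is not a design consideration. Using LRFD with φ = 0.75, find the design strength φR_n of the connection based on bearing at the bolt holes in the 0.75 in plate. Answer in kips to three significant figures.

159 kips

Per bolt r_n = 1.5 l_c t F_u ≤ 3.0 d t F_u; upper limit = 3.0 × 0.875 × 0.75 × 65 = 128 kips.
Edge bolt: l_c = 1.625 − 0.9375/2 = 1.156 in → 1.5 × 1.156 × 0.75 × 65 = 84.55 → r_n = 84.55 kips.
Interior bolts: l_c = 3.25 − 0.9375 = 2.312 in → 1.5 × 2.312 × 0.75 × 65 = 169.1 → r_n = 128 kips.
R_n = 1 × 84.55 + 1 × 128 = 212.5 kips.
Design strength φR_n = 0.75 × 212.5 = 159 kips.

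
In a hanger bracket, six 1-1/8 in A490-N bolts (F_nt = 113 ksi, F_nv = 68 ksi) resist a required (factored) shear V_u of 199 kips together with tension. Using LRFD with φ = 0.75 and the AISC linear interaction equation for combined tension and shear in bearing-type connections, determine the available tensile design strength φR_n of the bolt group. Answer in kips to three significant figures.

A_b = π·1.125²/4 = 0.994 in²; f_rv = 199 / (6 × 0.994) = 33.37 ksi.
F'_nt = 1.3 F_nt − (F_nt / φF_nv) f_rv = 1.3·113 − (113/(0.75·68))·33.37 = 72.97 ksi, capped at F_nt → F'_nt = 72.97 ksi.
R_n = F'_nt · A_b · n = 72.97 × 0.994 × 6 = 435.2 kips.
Design strength φR_n = 0.75 × 435.2 = 326 kips.

326 kips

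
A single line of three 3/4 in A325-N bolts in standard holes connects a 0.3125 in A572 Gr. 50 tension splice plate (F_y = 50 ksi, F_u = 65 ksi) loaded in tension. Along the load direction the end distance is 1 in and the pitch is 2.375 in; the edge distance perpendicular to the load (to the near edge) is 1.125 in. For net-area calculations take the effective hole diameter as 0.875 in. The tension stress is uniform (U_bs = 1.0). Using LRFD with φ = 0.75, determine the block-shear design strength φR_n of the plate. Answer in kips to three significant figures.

43 kips

Shear plane L_v = 1 + 2·2.375 = 5.75 in; A_gv = 5.75 × 0.3125 = 1.797 in².
A_nv = (5.75 − 2.5·0.875) × 0.3125 = 1.113 in².
A_nt = (1.125 − 0.5·0.875) × 0.3125 = 0.2148 in².
0.6 F_u A_nv = 43.42 kips; 0.6 F_y A_gv = 53.91 kips → shear rupture governs the shear term.
R_n = 43.42 + 1.0 × 65 × 0.2148 = 57.38 kips.
Design strength φR_n = 0.75 × 57.38 = 43 kips.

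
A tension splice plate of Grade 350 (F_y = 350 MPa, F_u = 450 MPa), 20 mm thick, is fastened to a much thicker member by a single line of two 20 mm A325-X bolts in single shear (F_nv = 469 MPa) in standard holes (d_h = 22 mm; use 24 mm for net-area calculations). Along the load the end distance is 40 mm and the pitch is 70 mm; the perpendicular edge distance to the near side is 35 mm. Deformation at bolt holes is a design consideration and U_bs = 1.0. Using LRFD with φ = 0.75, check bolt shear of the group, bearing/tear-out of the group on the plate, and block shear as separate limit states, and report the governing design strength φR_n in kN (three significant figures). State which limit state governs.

221 kN (bolt shear governs)

Bolt shear: A_b = π·20²/4 = 314.2 mm²; R_n = 469 × 314.2 × 2 × 1 / 1000 = 294.7 kN → 0.75 × 294.7 = 221 kN.
Bearing: edge l_c = 29, r_n = 313.2 kN; interior l_c = 48, r_n = 432 kN; R_n = 313.2 + 1·432 = 745.2 kN → 559 kN.
Block shear: A_gv = 2200, A_nv = 1480, A_nt = 460 mm²; R_n = min(0.6F_uA_nv, 0.6F_yA_gv) + U_bs·F_u·A_nt = 606.6 kN → 455 kN.
Bolt shear governs: 221 kN.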